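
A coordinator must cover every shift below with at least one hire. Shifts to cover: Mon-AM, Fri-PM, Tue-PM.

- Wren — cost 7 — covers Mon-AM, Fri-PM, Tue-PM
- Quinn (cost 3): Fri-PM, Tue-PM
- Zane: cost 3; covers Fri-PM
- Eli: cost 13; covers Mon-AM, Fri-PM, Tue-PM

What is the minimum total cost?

This is an integer covering problem.
The greedy cost-per-new-shift heuristic would pick Quinn and Wren for 10, but a cheaper cover exists.
Wren alone covers Mon-AM, Fri-PM, Tue-PM — every shift.
Total cost: 7.
No cover costs less than 7.

7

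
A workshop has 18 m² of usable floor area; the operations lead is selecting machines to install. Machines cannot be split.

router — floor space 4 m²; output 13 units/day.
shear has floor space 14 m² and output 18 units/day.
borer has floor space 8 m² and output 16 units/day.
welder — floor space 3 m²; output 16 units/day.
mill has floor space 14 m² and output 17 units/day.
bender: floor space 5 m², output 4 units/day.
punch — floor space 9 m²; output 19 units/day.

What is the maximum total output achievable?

welder + bender + punch: floor space 3 + 5 + 9 = 17 ≤ 18, output 16 + 4 + 19 = 39.
router + welder + punch: floor space 4 + 3 + 9 = 16 ≤ 18, output 13 + 16 + 19 = 48.
router + borer + welder: floor space 4 + 8 + 3 = 15 ≤ 18, output 13 + 16 + 16 = 45.
Best is router, welder, and punch with total output 48.

48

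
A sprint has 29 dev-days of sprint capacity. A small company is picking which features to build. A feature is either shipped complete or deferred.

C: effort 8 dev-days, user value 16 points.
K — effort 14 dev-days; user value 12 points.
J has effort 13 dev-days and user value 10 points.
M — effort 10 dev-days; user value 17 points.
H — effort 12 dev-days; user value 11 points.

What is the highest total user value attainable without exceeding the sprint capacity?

Take C and M: effort 8 + 10 = 18 ≤ 29, user value 16 + 17 = 33.
No other feasible combination does better.

33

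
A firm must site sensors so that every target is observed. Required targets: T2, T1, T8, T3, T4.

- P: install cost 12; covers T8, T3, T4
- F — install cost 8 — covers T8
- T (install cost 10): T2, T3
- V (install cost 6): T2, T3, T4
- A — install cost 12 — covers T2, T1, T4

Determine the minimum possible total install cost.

24

The greedy cost-per-new-target heuristic would pick V, F, and A for 26, but a cheaper cover exists.
Choose P and A: together they cover T2, T1, T8, T3, T4 — every target.
Total install cost: 12 + 12 = 24.
No cover costs less than 24.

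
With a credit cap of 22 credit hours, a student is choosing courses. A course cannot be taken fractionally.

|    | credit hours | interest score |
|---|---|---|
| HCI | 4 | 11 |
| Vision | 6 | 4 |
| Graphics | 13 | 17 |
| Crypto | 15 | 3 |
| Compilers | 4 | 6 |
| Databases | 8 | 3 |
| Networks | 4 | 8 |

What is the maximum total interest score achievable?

36

This is a 0-1 knapsack instance.
HCI + Graphics + Networks: credit hours 4 + 13 + 4 = 21 ≤ 22, interest score 11 + 17 + 8 = 36.
Graphics + Compilers + Networks: credit hours 13 + 4 + 4 = 21 ≤ 22, interest score 17 + 6 + 8 = 31.
HCI + Graphics + Compilers: credit hours 4 + 13 + 4 = 21 ≤ 22, interest score 11 + 17 + 6 = 34.
Best is HCI, Graphics, and Networks with total interest score 36.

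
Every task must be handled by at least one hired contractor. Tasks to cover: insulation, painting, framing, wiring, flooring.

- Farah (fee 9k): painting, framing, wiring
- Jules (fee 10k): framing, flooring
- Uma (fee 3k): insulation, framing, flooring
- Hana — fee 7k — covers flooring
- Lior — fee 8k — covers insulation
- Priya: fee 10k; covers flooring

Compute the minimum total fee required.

12

Choose Farah and Uma: together they cover insulation, painting, framing, wiring, flooring — every task.
Total fee: 9 + 3 = 12.
No cover costs less than 12.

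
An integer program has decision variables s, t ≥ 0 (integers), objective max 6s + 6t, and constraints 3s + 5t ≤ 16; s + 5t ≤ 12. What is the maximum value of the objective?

30

(s,t)=(5,0) is feasible, giving 30.
(s,t)=(4,0) is feasible, giving 24.
No feasible integer point exceeds 30.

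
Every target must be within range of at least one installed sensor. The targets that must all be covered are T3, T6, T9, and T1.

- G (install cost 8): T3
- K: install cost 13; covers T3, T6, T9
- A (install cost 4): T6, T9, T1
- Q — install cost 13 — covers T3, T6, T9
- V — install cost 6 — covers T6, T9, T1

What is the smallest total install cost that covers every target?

Choose G and A: together they cover T3, T6, T9, T1 — every target.
Total install cost: 8 + 4 = 12.
No cover costs less than 12.

12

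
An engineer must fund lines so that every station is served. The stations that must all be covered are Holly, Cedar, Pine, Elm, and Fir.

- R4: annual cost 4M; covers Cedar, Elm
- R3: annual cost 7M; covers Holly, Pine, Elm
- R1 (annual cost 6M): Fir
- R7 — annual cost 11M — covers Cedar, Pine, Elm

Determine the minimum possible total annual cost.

17

Choose R4, R3, and R1: together they cover Holly, Cedar, Pine, Elm, Fir — every station.
Total annual cost: 4 + 7 + 6 = 17.
No cover costs less than 17.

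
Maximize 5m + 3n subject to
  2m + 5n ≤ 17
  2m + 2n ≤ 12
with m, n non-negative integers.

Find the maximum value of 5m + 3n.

(m,n)=(6,0): 2·6+5·0=12≤17, 2·6+2·0=12≤12, objective 30.
(m,n)=(5,1): 2·5+5·1=15≤17, 2·5+2·1=12≤12, objective 28.
(m,n)=(5,0): 2·5+5·0=10≤17, 2·5+2·0=10≤12, objective 25.
Maximum is 30 at (m,n)=(6,0).

30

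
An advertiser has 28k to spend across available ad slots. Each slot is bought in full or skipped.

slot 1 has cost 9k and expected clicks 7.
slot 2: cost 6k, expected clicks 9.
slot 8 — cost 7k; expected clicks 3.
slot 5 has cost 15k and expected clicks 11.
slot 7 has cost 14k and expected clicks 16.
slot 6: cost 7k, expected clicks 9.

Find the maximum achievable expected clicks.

34

Take slot 2, slot 7, and slot 6: cost 6 + 14 + 7 = 27 ≤ 28, expected clicks 9 + 16 + 9 = 34.
No other feasible combination does better.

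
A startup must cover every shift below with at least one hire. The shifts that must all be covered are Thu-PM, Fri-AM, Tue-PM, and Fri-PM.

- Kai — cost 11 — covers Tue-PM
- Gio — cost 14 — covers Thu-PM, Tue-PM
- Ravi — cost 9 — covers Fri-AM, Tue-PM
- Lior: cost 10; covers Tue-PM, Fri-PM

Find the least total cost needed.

33

This is a weighted set-cover instance.
Choose Gio, Ravi, and Lior: together they cover Thu-PM, Fri-AM, Tue-PM, Fri-PM — every shift.
Total cost: 14 + 9 + 10 = 33.
No cover costs less than 33.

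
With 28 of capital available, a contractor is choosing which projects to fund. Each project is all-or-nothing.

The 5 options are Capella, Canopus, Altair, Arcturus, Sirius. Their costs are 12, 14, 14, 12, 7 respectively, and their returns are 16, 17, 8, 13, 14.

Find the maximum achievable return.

33

Treat it as a binary knapsack problem.
Take Capella and Canopus: cost 12 + 14 = 26 ≤ 28, return 16 + 17 = 33.
No other feasible combination does better.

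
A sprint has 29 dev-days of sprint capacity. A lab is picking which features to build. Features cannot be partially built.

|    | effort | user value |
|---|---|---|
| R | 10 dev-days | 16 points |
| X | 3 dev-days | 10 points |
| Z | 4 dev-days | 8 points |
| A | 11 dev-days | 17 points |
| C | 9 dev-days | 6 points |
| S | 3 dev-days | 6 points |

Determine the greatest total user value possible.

51

Take R, X, Z, and A: effort 10 + 3 + 4 + 11 = 28 ≤ 29, user value 16 + 10 + 8 + 17 = 51.
No other feasible combination does better.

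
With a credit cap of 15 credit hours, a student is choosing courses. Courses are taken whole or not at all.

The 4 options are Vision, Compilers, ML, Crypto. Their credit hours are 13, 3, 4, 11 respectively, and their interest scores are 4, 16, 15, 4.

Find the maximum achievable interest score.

Allowing fractional choices, the relaxed optimum would be about 33.9, but courses are indivisible.
ML + Crypto: credit hours 4 + 11 = 15 ≤ 15, interest score 15 + 4 = 19.
Compilers + ML: credit hours 3 + 4 = 7 ≤ 15, interest score 16 + 15 = 31.
Compilers + Crypto: credit hours 3 + 11 = 14 ≤ 15, interest score 16 + 4 = 20.
Best is Compilers and ML with total interest score 31.

31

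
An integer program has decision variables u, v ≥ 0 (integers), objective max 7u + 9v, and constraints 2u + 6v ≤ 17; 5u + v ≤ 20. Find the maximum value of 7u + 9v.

The continuous relaxation peaks at (3.68, 1.61) with value 40.21; rounding to a feasible lattice point costs some objective.
(u,v)=(2,2): 2·2+6·2=16≤17, 5·2+1·2=12≤20, objective 32.
(u,v)=(3,1): 2·3+6·1=12≤17, 5·3+1·1=16≤20, objective 30.
(u,v)=(4,0): 2·4+6·0=8≤17, 5·4+1·0=20≤20, objective 28.
No feasible integer point exceeds 32.

32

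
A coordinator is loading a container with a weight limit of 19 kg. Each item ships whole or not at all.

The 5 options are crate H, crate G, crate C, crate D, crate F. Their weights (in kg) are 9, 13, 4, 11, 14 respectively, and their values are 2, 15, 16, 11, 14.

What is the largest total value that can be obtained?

31

crate G + crate C: weight 13 + 4 = 17 ≤ 19, value 15 + 16 = 31.
crate C + crate F: weight 4 + 14 = 18 ≤ 19, value 16 + 14 = 30.
Best is crate G and crate C with total value 31.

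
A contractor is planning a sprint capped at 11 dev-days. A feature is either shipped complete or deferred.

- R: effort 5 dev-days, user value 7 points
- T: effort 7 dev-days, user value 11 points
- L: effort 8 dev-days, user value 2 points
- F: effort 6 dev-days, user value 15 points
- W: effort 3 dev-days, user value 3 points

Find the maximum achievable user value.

Treat it as a binary knapsack problem.
R + F: effort 5 + 6 = 11 ≤ 11, user value 7 + 15 = 22.
F + W: effort 6 + 3 = 9 ≤ 11, user value 15 + 3 = 18.
Best is R and F with total user value 22.

22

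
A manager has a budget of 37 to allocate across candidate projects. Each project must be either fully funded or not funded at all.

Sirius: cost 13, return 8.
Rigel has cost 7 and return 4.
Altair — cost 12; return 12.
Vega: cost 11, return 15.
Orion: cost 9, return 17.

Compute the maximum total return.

44

Take Altair, Vega, and Orion: cost 12 + 11 + 9 = 32 ≤ 37, return 12 + 15 + 17 = 44.
No other feasible combination does better.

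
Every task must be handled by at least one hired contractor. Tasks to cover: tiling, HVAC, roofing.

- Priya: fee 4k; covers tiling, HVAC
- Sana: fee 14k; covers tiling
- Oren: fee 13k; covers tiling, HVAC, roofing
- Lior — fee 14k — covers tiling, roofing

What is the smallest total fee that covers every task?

The greedy cost-per-new-task heuristic would pick Priya and Oren for 17, but a cheaper cover exists.
Oren alone covers tiling, HVAC, roofing — every task.
Total fee: 13.
No cover costs less than 13.

13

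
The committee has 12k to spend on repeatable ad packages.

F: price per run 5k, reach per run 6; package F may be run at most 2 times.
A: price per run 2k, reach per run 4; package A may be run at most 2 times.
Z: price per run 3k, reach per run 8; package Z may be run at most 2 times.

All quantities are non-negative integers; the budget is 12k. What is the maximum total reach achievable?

24

This is a bounded integer knapsack.
Take 2×A and 2×Z: price 10 ≤ 12, reach 2·4 + 2·8 = 24.
Z has the best ratio (8/3) and is taken to its limit of 2; remaining capacity is filled optimally with the others.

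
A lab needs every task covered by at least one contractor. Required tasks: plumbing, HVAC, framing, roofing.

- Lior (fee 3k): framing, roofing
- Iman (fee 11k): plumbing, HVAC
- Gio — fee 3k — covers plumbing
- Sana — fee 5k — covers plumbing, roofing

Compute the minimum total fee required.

14

Choose Lior and Iman: together they cover plumbing, HVAC, framing, roofing — every task.
Total fee: 3 + 11 = 14.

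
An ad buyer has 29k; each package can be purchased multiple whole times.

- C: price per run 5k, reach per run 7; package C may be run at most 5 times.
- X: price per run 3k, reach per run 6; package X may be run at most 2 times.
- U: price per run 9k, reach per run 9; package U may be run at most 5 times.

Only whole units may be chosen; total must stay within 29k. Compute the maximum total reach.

This is a bounded integer knapsack.
5×C and 1×X: price 28 ≤ 29, reach 5·7 + 1·6 = 41.
4×C and 2×X: price 26 ≤ 29, reach 4·7 + 2·6 = 40.
Best is 41.

41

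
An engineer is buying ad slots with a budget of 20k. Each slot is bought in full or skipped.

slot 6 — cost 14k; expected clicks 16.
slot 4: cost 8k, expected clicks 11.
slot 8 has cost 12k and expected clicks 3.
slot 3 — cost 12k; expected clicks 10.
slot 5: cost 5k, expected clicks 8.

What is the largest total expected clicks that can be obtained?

Take slot 6 and slot 5: cost 14 + 5 = 19 ≤ 20, expected clicks 16 + 8 = 24.
No other feasible combination does better.

24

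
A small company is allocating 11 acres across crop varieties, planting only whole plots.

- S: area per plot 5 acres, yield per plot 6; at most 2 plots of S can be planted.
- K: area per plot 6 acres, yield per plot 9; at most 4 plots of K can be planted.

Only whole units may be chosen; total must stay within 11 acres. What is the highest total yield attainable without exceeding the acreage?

This is a bounded integer knapsack.
K has the best ratio (9/6); taking only K gives at most 1×9 = 9 (stopped by the area limit).
Mixing does better — 1×S and 1×K: area 11 ≤ 11, yield 1·6 + 1·9 = 15.

15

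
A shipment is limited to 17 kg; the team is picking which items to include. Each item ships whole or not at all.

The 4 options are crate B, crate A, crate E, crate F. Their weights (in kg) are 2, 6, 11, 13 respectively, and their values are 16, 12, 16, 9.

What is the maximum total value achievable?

32

Treat it as a binary knapsack problem.
Allowing fractional choices, the relaxed optimum would be about 41.1, but items are indivisible.
crate B + crate A: weight 2 + 6 = 8 ≤ 17, value 16 + 12 = 28.
crate B + crate E: weight 2 + 11 = 13 ≤ 17, value 16 + 16 = 32.
Best is crate B and crate E with total value 32.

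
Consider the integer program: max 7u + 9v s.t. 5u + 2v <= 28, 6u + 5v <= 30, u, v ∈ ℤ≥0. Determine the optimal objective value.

(u,v)=(0,6): 5·0+2·6=12≤28, 6·0+5·6=30≤30, objective 54.
(u,v)=(0,5): 5·0+2·5=10≤28, 6·0+5·5=25≤30, objective 45.
Maximum is 54 at (u,v)=(0,6).

54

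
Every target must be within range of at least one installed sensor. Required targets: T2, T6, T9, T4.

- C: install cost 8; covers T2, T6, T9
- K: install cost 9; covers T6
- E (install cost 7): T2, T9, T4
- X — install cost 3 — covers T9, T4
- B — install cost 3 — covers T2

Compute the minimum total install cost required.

11

This is a weighted set-cover instance.
Choose C and X: together they cover T2, T6, T9, T4 — every target.
Total install cost: 8 + 3 = 11.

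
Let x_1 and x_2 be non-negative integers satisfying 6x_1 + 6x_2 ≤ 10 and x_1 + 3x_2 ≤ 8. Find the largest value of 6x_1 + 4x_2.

(x_1,x_2)=(1,0) is feasible, giving 6.
(x_1,x_2)=(0,1) is feasible, giving 4.
Maximum is 6 at (x_1,x_2)=(1,0).

6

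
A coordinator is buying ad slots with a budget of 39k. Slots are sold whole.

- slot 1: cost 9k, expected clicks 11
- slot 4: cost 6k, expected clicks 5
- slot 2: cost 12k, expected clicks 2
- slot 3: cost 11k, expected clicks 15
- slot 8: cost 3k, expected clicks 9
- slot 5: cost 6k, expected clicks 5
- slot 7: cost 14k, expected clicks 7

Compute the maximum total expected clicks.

45

slot 1 + slot 4 + slot 3 + slot 8: cost 9 + 6 + 11 + 3 = 29 ≤ 39, expected clicks 11 + 5 + 15 + 9 = 40.
slot 1 + slot 3 + slot 8 + slot 7: cost 9 + 11 + 3 + 14 = 37 ≤ 39, expected clicks 11 + 15 + 9 + 7 = 42.
slot 1 + slot 4 + slot 3 + slot 8 + slot 5: cost 9 + 6 + 11 + 3 + 6 = 35 ≤ 39, expected clicks 11 + 5 + 15 + 9 + 5 = 45.
Best is slot 1, slot 4, slot 3, slot 8, and slot 5 with total expected clicks 45.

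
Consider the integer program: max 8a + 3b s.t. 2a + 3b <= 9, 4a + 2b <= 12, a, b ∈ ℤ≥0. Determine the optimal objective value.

24

(a,b)=(3,0): 2·3+3·0=6≤9, 4·3+2·0=12≤12, objective 24.
(a,b)=(2,1): 2·2+3·1=7≤9, 4·2+2·1=10≤12, objective 19.
The best lattice point is (3,0), giving 24.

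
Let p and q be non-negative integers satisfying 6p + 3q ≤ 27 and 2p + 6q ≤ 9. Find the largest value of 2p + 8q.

10

(p,q)=(1,1): 6·1+3·1=9≤27, 2·1+6·1=8≤9, objective 10.
(p,q)=(0,1): 6·0+3·1=3≤27, 2·0+6·1=6≤9, objective 8.
The best lattice point is (1,1), giving 10.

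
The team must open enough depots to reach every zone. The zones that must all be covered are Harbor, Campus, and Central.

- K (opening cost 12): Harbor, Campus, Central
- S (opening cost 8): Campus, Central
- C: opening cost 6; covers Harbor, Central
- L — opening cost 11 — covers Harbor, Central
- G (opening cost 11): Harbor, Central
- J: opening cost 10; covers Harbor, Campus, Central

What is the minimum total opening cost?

The greedy cost-per-new-zone heuristic would pick C and S for 14, but a cheaper cover exists.
J alone covers Harbor, Campus, Central — every zone.
Total opening cost: 10.
No cover costs less than 10.

10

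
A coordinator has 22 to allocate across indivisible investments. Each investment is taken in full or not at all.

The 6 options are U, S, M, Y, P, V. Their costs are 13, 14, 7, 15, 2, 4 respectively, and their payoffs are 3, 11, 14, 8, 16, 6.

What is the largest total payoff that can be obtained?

36

Allowing fractional choices, the relaxed optimum would be about 43.1, but investments are indivisible.
S + P + V: cost 14 + 2 + 4 = 20 ≤ 22, payoff 11 + 16 + 6 = 33.
M + P + V: cost 7 + 2 + 4 = 13 ≤ 22, payoff 14 + 16 + 6 = 36.
Best is M, P, and V with total payoff 36.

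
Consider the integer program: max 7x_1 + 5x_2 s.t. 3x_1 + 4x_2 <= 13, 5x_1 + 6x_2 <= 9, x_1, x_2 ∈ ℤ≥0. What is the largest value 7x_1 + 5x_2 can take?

Relaxing integrality, the LP optimum is 12.60 at (x_1,x_2) = (1.8, 0), which is not an integer point.
(x_1,x_2)=(1,0): 3·1+4·0=3≤13, 5·1+6·0=5≤9, objective 7.
(x_1,x_2)=(0,1): 3·0+4·1=4≤13, 5·0+6·1=6≤9, objective 5.
(x_1,x_2)=(0,0): 3·0+4·0=0≤13, 5·0+6·0=0≤9, objective 0.
The best lattice point is (1,0), giving 7.

7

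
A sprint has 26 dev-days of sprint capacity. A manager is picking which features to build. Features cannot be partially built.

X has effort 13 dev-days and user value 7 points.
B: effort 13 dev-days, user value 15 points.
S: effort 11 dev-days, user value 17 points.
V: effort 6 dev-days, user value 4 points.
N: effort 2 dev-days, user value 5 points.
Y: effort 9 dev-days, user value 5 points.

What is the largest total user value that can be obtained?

This is an integer program with binary decision variables.
B + S + N: effort 13 + 11 + 2 = 26 ≤ 26, user value 15 + 17 + 5 = 37.
B + S: effort 13 + 11 = 24 ≤ 26, user value 15 + 17 = 32.
Best is B, S, and N with total user value 37.

37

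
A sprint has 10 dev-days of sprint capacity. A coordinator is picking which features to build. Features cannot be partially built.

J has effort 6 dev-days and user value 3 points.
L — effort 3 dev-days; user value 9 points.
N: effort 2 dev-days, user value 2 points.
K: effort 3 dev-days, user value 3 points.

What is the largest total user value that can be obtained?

14

Take L, N, and K: effort 3 + 2 + 3 = 8 ≤ 10, user value 9 + 2 + 3 = 14.
No other feasible combination does better.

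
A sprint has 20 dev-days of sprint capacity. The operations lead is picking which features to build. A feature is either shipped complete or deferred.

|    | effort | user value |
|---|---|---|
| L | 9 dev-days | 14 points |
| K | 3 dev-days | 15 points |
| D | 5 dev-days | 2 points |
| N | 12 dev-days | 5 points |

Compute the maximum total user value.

This is a 0-1 knapsack instance.
Take L, K, and D: effort 9 + 3 + 5 = 17 ≤ 20, user value 14 + 15 + 2 = 31.
No other feasible combination does better.

31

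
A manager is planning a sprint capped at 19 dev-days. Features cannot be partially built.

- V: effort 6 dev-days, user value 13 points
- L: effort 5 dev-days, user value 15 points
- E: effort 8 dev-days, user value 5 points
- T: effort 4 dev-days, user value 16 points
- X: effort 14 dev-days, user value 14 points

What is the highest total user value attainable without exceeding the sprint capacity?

This is a 0-1 knapsack instance.
Allowing fractional choices, the relaxed optimum would be about 48.0, but features are indivisible.
V + L + T: effort 6 + 5 + 4 = 15 ≤ 19, user value 13 + 15 + 16 = 44.
V + E + T: effort 6 + 8 + 4 = 18 ≤ 19, user value 13 + 5 + 16 = 34.
L + E + T: effort 5 + 8 + 4 = 17 ≤ 19, user value 15 + 5 + 16 = 36.
Best is V, L, and T with total user value 44.

44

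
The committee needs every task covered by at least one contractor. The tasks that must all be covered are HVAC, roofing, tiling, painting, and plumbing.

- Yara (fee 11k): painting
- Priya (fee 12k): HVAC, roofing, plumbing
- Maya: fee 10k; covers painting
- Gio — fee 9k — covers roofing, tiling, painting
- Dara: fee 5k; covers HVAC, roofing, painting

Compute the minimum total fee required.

21

The greedy cost-per-new-task heuristic would pick Dara, Gio, and Priya for 26, but a cheaper cover exists.
Choose Priya and Gio: together they cover HVAC, roofing, tiling, painting, plumbing — every task.
Total fee: 12 + 9 = 21.
No cover costs less than 21.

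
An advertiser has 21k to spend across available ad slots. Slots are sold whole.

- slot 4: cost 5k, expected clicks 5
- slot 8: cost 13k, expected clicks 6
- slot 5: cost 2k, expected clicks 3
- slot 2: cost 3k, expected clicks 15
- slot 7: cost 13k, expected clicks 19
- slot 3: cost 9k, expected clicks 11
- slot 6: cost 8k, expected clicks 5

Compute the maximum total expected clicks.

Allowing fractional choices, the relaxed optimum would be about 40.7, but ad slots are indivisible.
slot 2 + slot 7: cost 3 + 13 = 16 ≤ 21, expected clicks 15 + 19 = 34.
slot 5 + slot 2 + slot 7: cost 2 + 3 + 13 = 18 ≤ 21, expected clicks 3 + 15 + 19 = 37.
slot 4 + slot 2 + slot 7: cost 5 + 3 + 13 = 21 ≤ 21, expected clicks 5 + 15 + 19 = 39.
Best is slot 4, slot 2, and slot 7 with total expected clicks 39.

39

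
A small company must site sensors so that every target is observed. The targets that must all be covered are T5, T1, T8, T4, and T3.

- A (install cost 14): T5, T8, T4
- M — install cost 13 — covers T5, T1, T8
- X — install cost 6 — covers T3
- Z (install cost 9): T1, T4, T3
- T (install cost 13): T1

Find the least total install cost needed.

22

Choose M and Z: together they cover T5, T1, T8, T4, T3 — every target.
Total install cost: 13 + 9 = 22.
No cover costs less than 22.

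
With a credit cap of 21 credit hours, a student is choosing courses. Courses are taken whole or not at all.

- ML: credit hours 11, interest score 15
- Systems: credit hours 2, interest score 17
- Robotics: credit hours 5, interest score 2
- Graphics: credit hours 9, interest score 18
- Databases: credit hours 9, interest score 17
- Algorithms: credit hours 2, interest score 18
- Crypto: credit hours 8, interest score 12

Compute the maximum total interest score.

65

Treat it as a binary knapsack problem.
Allowing fractional choices, the relaxed optimum would be about 68.1, but courses are indivisible.
Systems + Robotics + Graphics + Algorithms: credit hours 2 + 5 + 9 + 2 = 18 ≤ 21, interest score 17 + 2 + 18 + 18 = 55.
Systems + Graphics + Algorithms + Crypto: credit hours 2 + 9 + 2 + 8 = 21 ≤ 21, interest score 17 + 18 + 18 + 12 = 65.
Systems + Databases + Algorithms + Crypto: credit hours 2 + 9 + 2 + 8 = 21 ≤ 21, interest score 17 + 17 + 18 + 12 = 64.
Best is Systems, Graphics, Algorithms, and Crypto with total interest score 65.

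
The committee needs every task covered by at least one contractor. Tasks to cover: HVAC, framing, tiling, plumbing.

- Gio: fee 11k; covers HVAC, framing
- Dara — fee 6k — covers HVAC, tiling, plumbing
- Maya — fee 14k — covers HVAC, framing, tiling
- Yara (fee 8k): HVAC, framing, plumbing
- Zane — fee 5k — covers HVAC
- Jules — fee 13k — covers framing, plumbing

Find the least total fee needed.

14

Choose Dara and Yara: together they cover HVAC, framing, tiling, plumbing — every task.
Total fee: 6 + 8 = 14.
No cover costs less than 14.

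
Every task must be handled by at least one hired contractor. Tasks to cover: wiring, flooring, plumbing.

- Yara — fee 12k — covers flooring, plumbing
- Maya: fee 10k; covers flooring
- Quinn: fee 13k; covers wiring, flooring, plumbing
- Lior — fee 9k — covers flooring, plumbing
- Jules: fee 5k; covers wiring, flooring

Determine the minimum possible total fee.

13

The greedy cost-per-new-task heuristic would pick Jules and Lior for 14, but a cheaper cover exists.
Quinn alone covers wiring, flooring, plumbing — every task.
Total fee: 13.
No cover costs less than 13.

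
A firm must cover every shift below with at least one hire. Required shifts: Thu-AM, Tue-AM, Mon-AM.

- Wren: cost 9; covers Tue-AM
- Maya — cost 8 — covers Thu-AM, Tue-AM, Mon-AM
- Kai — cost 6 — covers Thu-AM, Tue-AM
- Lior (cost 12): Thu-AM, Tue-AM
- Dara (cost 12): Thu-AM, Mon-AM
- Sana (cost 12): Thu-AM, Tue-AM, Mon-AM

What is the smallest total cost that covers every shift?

8

Maya alone covers Thu-AM, Tue-AM, Mon-AM — every shift.
Total cost: 8.
No cover costs less than 8.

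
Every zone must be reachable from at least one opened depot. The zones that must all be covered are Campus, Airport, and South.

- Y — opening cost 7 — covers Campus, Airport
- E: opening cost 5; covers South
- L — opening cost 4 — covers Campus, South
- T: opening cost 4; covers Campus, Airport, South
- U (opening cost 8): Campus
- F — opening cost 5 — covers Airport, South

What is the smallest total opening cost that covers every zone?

This is an integer covering problem.
T alone covers Campus, Airport, South — every zone.
Total opening cost: 4.
No cover costs less than 4.

4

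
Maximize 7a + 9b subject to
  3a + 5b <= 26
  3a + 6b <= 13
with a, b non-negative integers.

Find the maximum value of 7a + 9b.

28

The continuous relaxation peaks at (4.33, 0) with value 30.33; rounding to a feasible lattice point costs some objective.
(a,b)=(4,0): 3·4+5·0=12≤26, 3·4+6·0=12≤13, objective 28.
(a,b)=(3,0): 3·3+5·0=9≤26, 3·3+6·0=9≤13, objective 21.
Maximum is 28 at (a,b)=(4,0).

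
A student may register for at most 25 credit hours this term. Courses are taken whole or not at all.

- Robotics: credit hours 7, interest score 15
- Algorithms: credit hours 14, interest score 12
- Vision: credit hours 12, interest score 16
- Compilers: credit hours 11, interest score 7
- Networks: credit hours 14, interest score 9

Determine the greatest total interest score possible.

Take Robotics and Vision: credit hours 7 + 12 = 19 ≤ 25, interest score 15 + 16 = 31.
No other feasible combination does better.

31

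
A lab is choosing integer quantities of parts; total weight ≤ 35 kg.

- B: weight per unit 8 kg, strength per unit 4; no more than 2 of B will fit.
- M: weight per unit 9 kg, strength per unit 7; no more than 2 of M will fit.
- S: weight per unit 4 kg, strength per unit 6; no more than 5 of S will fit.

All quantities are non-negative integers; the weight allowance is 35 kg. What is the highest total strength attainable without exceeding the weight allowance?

38

This is a bounded integer knapsack.
S has the best ratio (6/4); taking only S gives at most 5×6 = 30 (stopped by the supply cap of 5).
Mixing does better — 2×M and 4×S: weight 34 ≤ 35, strength 2·7 + 4·6 = 38.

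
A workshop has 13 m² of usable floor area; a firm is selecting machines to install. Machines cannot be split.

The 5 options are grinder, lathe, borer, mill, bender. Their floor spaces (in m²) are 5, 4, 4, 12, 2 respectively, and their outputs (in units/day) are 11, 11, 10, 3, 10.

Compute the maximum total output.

32

This is a 0-1 knapsack instance.
Allowing fractional choices, the relaxed optimum would be about 37.6, but machines are indivisible.
lathe + borer + bender: floor space 4 + 4 + 2 = 10 ≤ 13, output 11 + 10 + 10 = 31.
grinder + lathe + bender: floor space 5 + 4 + 2 = 11 ≤ 13, output 11 + 11 + 10 = 32.
grinder + lathe + borer: floor space 5 + 4 + 4 = 13 ≤ 13, output 11 + 11 + 10 = 32.
The maximum output is 32; one optimal choice is grinder, lathe, and bender.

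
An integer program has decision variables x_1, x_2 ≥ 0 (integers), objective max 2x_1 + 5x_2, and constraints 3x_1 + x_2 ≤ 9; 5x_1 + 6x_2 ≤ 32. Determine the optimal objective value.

25

Relaxing integrality, the LP optimum is 26.67 at (x_1,x_2) = (0, 5.33), which is not an integer point.
(x_1,x_2)=(0,5): 3·0+1·5=5≤9, 5·0+6·5=30≤32, objective 25.
(x_1,x_2)=(1,4): 3·1+1·4=7≤9, 5·1+6·4=29≤32, objective 22.
Maximum is 25 at (x_1,x_2)=(0,5).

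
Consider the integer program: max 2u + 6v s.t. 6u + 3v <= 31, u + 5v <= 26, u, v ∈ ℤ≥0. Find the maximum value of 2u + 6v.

Relaxing integrality, the LP optimum is 33.48 at (u,v) = (2.85, 4.63), which is not an integer point.
(u,v)=(1,5): 6·1+3·5=21≤31, 1·1+5·5=26≤26, objective 32.
(u,v)=(3,4): 6·3+3·4=30≤31, 1·3+5·4=23≤26, objective 30.
(u,v)=(0,5): 6·0+3·5=15≤31, 1·0+5·5=25≤26, objective 30.
(u,v)=(2,4): 6·2+3·4=24≤31, 1·2+5·4=22≤26, objective 28.
The best lattice point is (1,5), giving 32.

32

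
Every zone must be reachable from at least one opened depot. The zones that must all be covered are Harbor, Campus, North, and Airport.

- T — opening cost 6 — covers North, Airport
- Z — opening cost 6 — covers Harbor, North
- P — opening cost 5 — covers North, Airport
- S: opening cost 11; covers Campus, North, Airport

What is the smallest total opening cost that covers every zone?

The greedy cost-per-new-zone heuristic would pick P, Z, and S for 22, but a cheaper cover exists.
Choose Z and S: together they cover Harbor, Campus, North, Airport — every zone.
Total opening cost: 6 + 11 = 17.
No cover costs less than 17.

17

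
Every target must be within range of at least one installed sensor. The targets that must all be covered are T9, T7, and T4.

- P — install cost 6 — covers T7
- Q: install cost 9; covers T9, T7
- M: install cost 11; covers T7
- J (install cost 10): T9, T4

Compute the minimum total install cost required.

The greedy cost-per-new-target heuristic would pick Q and J for 19, but a cheaper cover exists.
Choose P and J: together they cover T9, T7, T4 — every target.
Total install cost: 6 + 10 = 16.
No cover costs less than 16.

16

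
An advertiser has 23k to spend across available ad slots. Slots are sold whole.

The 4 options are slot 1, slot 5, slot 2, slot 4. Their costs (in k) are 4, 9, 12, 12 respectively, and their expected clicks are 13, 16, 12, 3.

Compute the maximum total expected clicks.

This is a 0-1 knapsack instance.
Take slot 1 and slot 5: cost 4 + 9 = 13 ≤ 23, expected clicks 13 + 16 = 29.
No other feasible combination does better.

29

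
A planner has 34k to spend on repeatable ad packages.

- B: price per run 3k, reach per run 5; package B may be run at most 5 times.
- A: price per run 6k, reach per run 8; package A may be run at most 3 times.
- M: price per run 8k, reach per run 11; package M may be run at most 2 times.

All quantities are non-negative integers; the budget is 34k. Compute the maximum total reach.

This is a bounded integer knapsack.
B has the best ratio (5/3); taking only B gives at most 5×5 = 25 (stopped by the supply cap of 5).
Mixing does better — 4×B, 1×A, and 2×M: price 34 ≤ 34, reach 4·5 + 1·8 + 2·11 = 50.

50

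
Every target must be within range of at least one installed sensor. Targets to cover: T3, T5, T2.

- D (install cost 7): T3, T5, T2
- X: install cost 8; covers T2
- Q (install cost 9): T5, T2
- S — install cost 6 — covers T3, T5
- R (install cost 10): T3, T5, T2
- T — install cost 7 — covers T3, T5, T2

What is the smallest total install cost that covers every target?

D alone covers T3, T5, T2 — every target.
Total install cost: 7.
No cover costs less than 7.

7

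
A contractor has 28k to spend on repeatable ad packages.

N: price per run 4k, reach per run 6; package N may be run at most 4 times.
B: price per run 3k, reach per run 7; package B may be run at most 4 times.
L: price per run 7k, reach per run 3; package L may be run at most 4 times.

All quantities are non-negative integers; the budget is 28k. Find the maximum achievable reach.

52

This is a bounded integer knapsack.
B has the best ratio (7/3); taking only B gives at most 4×7 = 28 (stopped by the supply cap of 4).
Mixing does better — 4×N and 4×B: price 28 ≤ 28, reach 4·6 + 4·7 = 52.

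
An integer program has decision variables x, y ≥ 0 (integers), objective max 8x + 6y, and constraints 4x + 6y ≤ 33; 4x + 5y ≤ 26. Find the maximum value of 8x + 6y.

Relaxing integrality, the LP optimum is 52.00 at (x,y) = (6.5, 0), which is not an integer point.
(x,y)=(6,0): 4·6+6·0=24≤33, 4·6+5·0=24≤26, objective 48.
(x,y)=(5,1): 4·5+6·1=26≤33, 4·5+5·1=25≤26, objective 46.
(x,y)=(5,0): 4·5+6·0=20≤33, 4·5+5·0=20≤26, objective 40.
The best lattice point is (6,0), giving 48.

48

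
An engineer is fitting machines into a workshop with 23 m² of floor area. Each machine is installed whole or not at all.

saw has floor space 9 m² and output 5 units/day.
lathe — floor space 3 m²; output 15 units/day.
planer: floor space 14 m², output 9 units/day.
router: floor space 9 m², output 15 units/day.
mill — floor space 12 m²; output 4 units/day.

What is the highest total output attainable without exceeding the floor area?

35

Take saw, lathe, and router: floor space 9 + 3 + 9 = 21 ≤ 23, output 5 + 15 + 15 = 35.
No other feasible combination does better.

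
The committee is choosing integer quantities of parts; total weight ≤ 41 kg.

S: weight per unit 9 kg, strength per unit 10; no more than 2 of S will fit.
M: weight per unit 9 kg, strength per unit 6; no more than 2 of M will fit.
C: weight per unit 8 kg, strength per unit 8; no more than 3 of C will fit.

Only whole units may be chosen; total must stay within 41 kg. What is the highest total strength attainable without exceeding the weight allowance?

36

Take 2×S and 2×C: weight 34 ≤ 41, strength 2·10 + 2·8 = 36.
S has the best ratio (10/9) and is taken to its limit of 2; remaining capacity is filled optimally with the others.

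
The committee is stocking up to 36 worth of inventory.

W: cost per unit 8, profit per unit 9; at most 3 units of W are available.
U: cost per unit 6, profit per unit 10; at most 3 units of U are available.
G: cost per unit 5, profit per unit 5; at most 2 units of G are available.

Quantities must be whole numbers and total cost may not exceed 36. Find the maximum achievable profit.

U has the best ratio (10/6); taking only U gives at most 3×10 = 30 (stopped by the supply cap of 3).
Mixing does better — 1×W, 3×U, and 2×G: cost 36 ≤ 36, profit 1·9 + 3·10 + 2·5 = 49.

49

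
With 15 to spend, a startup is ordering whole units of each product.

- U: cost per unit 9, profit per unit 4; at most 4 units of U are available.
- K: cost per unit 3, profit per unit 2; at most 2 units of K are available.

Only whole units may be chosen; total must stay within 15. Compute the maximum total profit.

8

1×U and 2×K: cost 15 ≤ 15, profit 1·4 + 2·2 = 8.
1×U and 1×K: cost 12 ≤ 15, profit 1·4 + 1·2 = 6.
Best is 8.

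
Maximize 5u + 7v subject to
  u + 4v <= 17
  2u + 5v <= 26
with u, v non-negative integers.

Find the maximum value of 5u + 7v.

(u,v)=(13,0) is feasible, giving 65.
(u,v)=(12,0) is feasible, giving 60.
The best lattice point is (13,0), giving 65.

65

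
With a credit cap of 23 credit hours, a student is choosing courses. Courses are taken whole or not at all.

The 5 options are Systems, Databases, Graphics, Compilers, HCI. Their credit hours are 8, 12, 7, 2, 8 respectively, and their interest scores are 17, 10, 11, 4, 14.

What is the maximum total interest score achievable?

Take Systems, Graphics, and HCI: credit hours 8 + 7 + 8 = 23 ≤ 23, interest score 17 + 11 + 14 = 42.
No other feasible combination does better.

42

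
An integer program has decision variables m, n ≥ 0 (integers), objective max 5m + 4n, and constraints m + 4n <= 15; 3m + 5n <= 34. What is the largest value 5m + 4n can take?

55

(m,n)=(11,0) is feasible, giving 55.
(m,n)=(10,0) is feasible, giving 50.
No feasible integer point exceeds 55.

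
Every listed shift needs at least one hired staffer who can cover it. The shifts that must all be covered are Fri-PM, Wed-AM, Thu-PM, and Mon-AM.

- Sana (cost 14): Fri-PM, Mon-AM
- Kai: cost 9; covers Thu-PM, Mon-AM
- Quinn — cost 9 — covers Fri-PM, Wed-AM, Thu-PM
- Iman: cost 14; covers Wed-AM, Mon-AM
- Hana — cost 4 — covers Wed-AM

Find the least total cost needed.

Choose Kai and Quinn: together they cover Fri-PM, Wed-AM, Thu-PM, Mon-AM — every shift.
Total cost: 9 + 9 = 18.

18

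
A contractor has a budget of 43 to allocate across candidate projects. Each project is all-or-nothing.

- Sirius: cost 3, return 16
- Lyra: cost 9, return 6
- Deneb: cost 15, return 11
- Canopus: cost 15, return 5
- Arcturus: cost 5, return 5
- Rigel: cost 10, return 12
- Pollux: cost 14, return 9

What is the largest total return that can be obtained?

Take Sirius, Lyra, Deneb, Arcturus, and Rigel: cost 3 + 9 + 15 + 5 + 10 = 42 ≤ 43, return 16 + 6 + 11 + 5 + 12 = 50.
No other feasible combination does better.

50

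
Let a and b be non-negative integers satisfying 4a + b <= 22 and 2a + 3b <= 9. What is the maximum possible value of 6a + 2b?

24

The continuous relaxation peaks at (4.5, 0) with value 27.00; rounding to a feasible lattice point costs some objective.
(a,b)=(4,0): 4·4+1·0=16≤22, 2·4+3·0=8≤9, objective 24.
(a,b)=(3,1): 4·3+1·1=13≤22, 2·3+3·1=9≤9, objective 20.
Maximum is 24 at (a,b)=(4,0).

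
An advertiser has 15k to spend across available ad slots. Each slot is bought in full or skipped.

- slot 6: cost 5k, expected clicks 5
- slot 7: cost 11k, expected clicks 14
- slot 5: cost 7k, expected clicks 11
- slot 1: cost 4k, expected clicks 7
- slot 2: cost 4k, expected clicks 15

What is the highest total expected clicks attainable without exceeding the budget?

33

Take slot 5, slot 1, and slot 2: cost 7 + 4 + 4 = 15 ≤ 15, expected clicks 11 + 7 + 15 = 33.
No other feasible combination does better.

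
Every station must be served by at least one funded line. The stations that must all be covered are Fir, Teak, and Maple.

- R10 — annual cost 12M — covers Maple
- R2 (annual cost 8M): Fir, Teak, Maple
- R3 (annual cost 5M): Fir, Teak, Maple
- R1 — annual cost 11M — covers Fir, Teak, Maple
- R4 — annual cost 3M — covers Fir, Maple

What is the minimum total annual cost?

The greedy cost-per-new-station heuristic would pick R4 and R3 for 8, but a cheaper cover exists.
R3 alone covers Fir, Teak, Maple — every station.
Total annual cost: 5.
No cover costs less than 5.

5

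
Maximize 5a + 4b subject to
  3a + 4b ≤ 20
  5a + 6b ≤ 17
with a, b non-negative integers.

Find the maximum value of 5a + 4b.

Relaxing integrality, the LP optimum is 17.00 at (a,b) = (3.4, 0), which is not an integer point.
(a,b)=(3,0): 3·3+4·0=9≤20, 5·3+6·0=15≤17, objective 15.
(a,b)=(2,1): 3·2+4·1=10≤20, 5·2+6·1=16≤17, objective 14.
(a,b)=(2,0): 3·2+4·0=6≤20, 5·2+6·0=10≤17, objective 10.
No feasible integer point exceeds 15.

15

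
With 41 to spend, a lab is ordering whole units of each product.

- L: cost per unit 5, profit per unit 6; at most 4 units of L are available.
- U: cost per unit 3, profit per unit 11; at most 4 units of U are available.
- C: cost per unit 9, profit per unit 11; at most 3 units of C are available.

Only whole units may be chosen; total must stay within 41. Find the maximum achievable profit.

This is a bounded integer knapsack.
U has the best ratio (11/3); taking only U gives at most 4×11 = 44 (stopped by the supply cap of 4).
Mixing does better — 4×L, 4×U, and 1×C: cost 41 ≤ 41, profit 4·6 + 4·11 + 1·11 = 79.

79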